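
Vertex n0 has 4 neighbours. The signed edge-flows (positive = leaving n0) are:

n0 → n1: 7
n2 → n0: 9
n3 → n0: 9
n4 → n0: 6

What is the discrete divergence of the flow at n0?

Divergence = sum of outgoing flows = 7 + (-9) + (-9) + (-6) = -17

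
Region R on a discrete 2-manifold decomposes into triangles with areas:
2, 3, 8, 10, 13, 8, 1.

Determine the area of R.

2 + 3 + 8 + 10 + 13 + 8 + 1 = 45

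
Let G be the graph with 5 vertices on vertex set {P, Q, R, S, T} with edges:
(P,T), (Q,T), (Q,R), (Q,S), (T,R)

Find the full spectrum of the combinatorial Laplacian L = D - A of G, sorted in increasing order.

Degrees: deg(P) = 1, deg(Q) = 3, deg(R) = 2, deg(S) = 1, deg(T) = 3.
L = D − A with rows/columns ordered (P, Q, R, S, T):
  [ 1,  0,  0,  0, -1]
  [ 0,  3, -1, -1, -1]
  [ 0, -1,  2,  0, -1]
  [ 0, -1,  0,  1,  0]
  [-1, -1, -1,  0,  3]
Characteristic polynomial: det(λI − L) = λ(λ² − 5λ + 3)(λ² − 5λ + 5).
Roots: λ = 0; (λ² − 5λ + 3) = 0 ⇒ λ = (5 ± √13)/2 ≈ 0.6972, 4.3028; (λ² − 5λ + 5) = 0 ⇒ λ = (5 ± √5)/2 ≈ 1.382, 3.618.
(Check: the roots sum (with multiplicity) to 10, matching trace L = Σdeg = 2·5 = 10.)
Laplacian eigenvalues (increasing order): [0.0, 0.6972, 1.382, 3.618, 4.3028]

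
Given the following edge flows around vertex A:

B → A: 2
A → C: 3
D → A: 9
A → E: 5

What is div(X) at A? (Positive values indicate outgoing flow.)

Divergence = sum of outgoing flows = (-2) + 3 + (-9) + 5 = -3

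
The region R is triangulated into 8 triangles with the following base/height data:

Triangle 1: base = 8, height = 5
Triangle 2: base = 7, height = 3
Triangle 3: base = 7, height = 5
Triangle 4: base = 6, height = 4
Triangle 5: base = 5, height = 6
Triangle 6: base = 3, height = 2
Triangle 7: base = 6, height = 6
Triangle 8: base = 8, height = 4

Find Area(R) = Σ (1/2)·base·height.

(1/2)×8×5 + (1/2)×7×3 + (1/2)×7×5 + (1/2)×6×4 + (1/2)×5×6 + (1/2)×3×2 + (1/2)×6×6 + (1/2)×8×4 = 112.0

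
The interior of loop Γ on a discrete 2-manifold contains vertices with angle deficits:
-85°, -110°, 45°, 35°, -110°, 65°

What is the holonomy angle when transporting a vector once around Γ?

Holonomy = total enclosed curvature = (-85°) + (-110°) + 45° + 35° + (-110°) + 65° = -160°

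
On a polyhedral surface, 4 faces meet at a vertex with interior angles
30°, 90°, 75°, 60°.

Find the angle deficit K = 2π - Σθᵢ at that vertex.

Sum of angles = 255°. K = 360° - 255° = 105°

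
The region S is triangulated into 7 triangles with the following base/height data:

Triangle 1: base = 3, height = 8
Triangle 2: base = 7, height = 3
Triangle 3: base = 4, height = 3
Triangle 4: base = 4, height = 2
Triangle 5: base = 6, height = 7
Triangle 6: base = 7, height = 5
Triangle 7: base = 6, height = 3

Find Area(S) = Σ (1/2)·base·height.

(1/2)×3×8 + (1/2)×7×3 + (1/2)×4×3 + (1/2)×4×2 + (1/2)×6×7 + (1/2)×7×5 + (1/2)×6×3 = 80.0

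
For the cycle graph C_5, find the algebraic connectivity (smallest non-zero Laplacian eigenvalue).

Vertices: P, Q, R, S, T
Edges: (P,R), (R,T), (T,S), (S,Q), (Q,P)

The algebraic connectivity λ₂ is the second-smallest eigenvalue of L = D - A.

The cycle graph C_n has Laplacian eigenvalues λ_k = 2 − 2cos(2πk/n), k = 0, 1, …, n−1. Here n = 5:
k=0: 2 − 2cos(0) = 0.0; k=1: 2 − 2cos(2π/5) = 1.382; k=2: 2 − 2cos(4π/5) = 3.618; k=3: 2 − 2cos(6π/5) = 3.618; k=4: 2 − 2cos(8π/5) = 1.382.
Laplacian eigenvalues: [0.0, 1.382, 1.382, 3.618, 3.618]. Algebraic connectivity (smallest non-zero eigenvalue) = 1.382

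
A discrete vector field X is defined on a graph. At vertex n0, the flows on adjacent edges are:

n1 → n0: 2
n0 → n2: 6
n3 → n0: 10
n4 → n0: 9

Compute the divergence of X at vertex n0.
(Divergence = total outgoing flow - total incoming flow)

Divergence = sum of outgoing flows = (-2) + 6 + (-10) + (-9) = -15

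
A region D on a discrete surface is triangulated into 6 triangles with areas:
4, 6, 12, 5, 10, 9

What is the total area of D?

4 + 6 + 12 + 5 + 10 + 9 = 46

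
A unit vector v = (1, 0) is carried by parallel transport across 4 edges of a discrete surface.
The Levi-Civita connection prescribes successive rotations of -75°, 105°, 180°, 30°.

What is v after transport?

Total rotation: (-75°) + 105° + 180° + 30° = 240° ≡ -120° (mod 360°). Final vector: (-0.5000, -0.8660)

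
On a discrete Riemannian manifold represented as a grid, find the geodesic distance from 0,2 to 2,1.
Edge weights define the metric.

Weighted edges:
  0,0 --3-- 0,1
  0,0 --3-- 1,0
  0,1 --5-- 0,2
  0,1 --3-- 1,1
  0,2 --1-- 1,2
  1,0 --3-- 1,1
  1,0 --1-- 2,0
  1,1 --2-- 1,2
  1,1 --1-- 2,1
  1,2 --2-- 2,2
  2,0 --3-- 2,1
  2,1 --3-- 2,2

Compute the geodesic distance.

Shortest path: 0,2 → 1,2 → 1,1 → 2,1, total weight = 4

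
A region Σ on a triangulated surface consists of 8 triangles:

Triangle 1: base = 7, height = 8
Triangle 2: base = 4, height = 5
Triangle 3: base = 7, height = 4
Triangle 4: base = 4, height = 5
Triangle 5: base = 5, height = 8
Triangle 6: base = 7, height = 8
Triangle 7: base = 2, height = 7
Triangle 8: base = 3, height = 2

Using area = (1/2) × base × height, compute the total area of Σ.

(1/2)×7×8 + (1/2)×4×5 + (1/2)×7×4 + (1/2)×4×5 + (1/2)×5×8 + (1/2)×7×8 + (1/2)×2×7 + (1/2)×3×2 = 120.0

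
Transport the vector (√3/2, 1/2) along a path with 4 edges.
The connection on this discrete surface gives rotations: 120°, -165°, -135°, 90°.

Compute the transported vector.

Total rotation: 120° + (-165°) + (-135°) + 90° = -90°. Final vector: (0.5000, -0.8660)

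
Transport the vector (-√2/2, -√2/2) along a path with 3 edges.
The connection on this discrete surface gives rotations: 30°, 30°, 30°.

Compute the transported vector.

Total rotation: 30° + 30° + 30° = 90°. Final vector: (0.7071, -0.7071)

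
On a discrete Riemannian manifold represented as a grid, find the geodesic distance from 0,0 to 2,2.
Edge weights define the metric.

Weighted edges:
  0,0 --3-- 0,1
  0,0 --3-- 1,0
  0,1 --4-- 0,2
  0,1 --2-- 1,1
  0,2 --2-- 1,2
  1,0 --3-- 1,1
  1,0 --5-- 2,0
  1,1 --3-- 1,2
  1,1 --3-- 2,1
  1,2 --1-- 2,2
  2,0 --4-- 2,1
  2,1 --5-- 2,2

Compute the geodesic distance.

Shortest path: 0,0 → 0,1 → 1,1 → 1,2 → 2,2, total weight = 9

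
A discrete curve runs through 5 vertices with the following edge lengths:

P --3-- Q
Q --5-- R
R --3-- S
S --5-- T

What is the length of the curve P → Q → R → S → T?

Arc length = 3 + 5 + 3 + 5 = 16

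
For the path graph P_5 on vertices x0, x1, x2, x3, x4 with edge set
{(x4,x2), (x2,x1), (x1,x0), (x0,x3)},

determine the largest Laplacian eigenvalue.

The path graph P_n has Laplacian eigenvalues λ_k = 2 − 2cos(kπ/n), k = 0, 1, …, n−1. Here n = 5:
k=0: 2 − 2cos(0) = 0.0; k=1: 2 − 2cos(π/5) = 0.382; k=2: 2 − 2cos(2π/5) = 1.382; k=3: 2 − 2cos(3π/5) = 2.618; k=4: 2 − 2cos(4π/5) = 3.618.
Laplacian eigenvalues: [0.0, 0.382, 1.382, 2.618, 3.618]. Largest eigenvalue (spectral radius) = 3.618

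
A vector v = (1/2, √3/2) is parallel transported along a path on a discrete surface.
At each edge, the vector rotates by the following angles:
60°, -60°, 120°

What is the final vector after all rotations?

Total rotation: 60° + (-60°) + 120° = 120°. Final vector: (-1, 0)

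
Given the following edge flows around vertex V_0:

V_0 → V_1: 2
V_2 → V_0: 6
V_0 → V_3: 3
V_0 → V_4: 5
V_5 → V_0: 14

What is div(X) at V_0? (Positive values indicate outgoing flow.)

Divergence = sum of outgoing flows = 2 + (-6) + 3 + 5 + (-14) = -10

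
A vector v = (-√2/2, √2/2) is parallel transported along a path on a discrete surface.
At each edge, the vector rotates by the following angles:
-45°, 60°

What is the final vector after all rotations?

Total rotation: (-45°) + 60° = 15°. Final vector: (-0.8660, 0.5000)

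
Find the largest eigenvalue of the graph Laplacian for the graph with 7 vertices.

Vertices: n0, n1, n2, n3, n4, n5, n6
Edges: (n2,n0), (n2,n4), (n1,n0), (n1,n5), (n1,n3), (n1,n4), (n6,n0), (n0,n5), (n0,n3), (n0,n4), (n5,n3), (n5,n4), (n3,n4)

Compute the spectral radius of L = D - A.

Degrees: deg(n0) = 6, deg(n1) = 4, deg(n2) = 2, deg(n3) = 4, deg(n4) = 5, deg(n5) = 4, deg(n6) = 1.
L = D − A with rows/columns ordered (n0, n1, n2, n3, n4, n5, n6):
  [ 6, -1, -1, -1, -1, -1, -1]
  [-1,  4,  0, -1, -1, -1,  0]
  [-1,  0,  2,  0, -1,  0,  0]
  [-1, -1,  0,  4, -1, -1,  0]
  [-1, -1, -1, -1,  5, -1,  0]
  [-1, -1,  0, -1, -1,  4,  0]
  [-1,  0,  0,  0,  0,  0,  1]
Characteristic polynomial: det(λI − L) = λ(λ − 1)(λ − 2)(λ − 5)²(λ − 6)(λ − 7).
Roots: λ = 0; (λ − 1) = 0 ⇒ λ = 1; (λ − 2) = 0 ⇒ λ = 2; (λ − 5) = 0 ⇒ λ = 5 (multiplicity 2); (λ − 6) = 0 ⇒ λ = 6; (λ − 7) = 0 ⇒ λ = 7.
(Check: the roots sum (with multiplicity) to 26, matching trace L = Σdeg = 2·13 = 26.)
Laplacian eigenvalues: [0.0, 1.0, 2.0, 5.0, 5.0, 6.0, 7.0]. Largest eigenvalue (spectral radius) = 7.0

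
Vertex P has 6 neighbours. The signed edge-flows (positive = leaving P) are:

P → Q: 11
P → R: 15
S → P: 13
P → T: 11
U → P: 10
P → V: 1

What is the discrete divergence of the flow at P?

Divergence = sum of outgoing flows = 11 + 15 + (-13) + 11 + (-10) + 1 = 15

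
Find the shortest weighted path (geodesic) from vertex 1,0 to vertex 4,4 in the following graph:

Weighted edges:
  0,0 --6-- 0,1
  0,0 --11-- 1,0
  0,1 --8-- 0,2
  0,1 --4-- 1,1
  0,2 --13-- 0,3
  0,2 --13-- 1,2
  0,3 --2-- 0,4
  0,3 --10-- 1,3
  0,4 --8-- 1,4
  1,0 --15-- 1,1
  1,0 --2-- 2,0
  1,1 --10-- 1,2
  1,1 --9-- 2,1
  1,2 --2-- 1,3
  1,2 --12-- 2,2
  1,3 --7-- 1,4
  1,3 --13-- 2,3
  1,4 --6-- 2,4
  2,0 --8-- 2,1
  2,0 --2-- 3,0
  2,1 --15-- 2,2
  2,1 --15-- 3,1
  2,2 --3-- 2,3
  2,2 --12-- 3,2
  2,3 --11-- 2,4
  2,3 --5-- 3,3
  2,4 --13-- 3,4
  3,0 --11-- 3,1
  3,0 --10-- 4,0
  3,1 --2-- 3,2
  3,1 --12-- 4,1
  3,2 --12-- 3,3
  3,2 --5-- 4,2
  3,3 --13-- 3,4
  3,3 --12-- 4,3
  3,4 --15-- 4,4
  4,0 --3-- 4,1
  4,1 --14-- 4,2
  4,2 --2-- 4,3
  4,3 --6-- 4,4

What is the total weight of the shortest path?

Shortest path: 1,0 → 2,0 → 3,0 → 3,1 → 3,2 → 4,2 → 4,3 → 4,4, total weight = 30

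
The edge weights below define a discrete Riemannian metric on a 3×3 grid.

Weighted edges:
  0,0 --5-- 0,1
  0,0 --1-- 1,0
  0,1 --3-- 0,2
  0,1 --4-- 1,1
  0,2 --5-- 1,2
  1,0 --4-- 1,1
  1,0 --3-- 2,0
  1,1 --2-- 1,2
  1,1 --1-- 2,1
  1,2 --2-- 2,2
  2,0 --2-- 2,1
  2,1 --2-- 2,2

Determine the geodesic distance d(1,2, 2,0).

Shortest path: 1,2 → 1,1 → 2,1 → 2,0, total weight = 5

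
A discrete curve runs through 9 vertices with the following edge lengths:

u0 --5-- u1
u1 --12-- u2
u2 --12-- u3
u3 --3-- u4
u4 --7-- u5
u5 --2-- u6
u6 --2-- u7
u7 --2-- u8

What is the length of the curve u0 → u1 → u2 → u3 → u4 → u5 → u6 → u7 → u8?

Arc length = 5 + 12 + 12 + 3 + 7 + 2 + 2 + 2 = 45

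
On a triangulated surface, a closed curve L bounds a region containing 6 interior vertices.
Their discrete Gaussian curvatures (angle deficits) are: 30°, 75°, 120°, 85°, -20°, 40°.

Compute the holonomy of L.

Holonomy = total enclosed curvature = 30° + 75° + 120° + 85° + (-20°) + 40° = 330°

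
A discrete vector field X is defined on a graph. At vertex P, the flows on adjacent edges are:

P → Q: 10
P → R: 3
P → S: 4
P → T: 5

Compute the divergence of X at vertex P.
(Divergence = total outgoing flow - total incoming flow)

Divergence = sum of outgoing flows = 10 + 3 + 4 + 5 = 22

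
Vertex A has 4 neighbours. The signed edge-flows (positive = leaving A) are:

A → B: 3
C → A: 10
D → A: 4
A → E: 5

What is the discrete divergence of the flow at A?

Divergence = sum of outgoing flows = 3 + (-10) + (-4) + 5 = -6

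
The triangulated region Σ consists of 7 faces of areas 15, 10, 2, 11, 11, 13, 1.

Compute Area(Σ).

15 + 10 + 2 + 11 + 11 + 13 + 1 = 63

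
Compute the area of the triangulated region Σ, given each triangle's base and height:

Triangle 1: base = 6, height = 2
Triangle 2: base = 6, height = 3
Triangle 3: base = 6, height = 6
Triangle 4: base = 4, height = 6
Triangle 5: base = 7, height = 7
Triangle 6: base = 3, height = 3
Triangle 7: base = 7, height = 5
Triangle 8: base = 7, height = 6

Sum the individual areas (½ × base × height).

(1/2)×6×2 + (1/2)×6×3 + (1/2)×6×6 + (1/2)×4×6 + (1/2)×7×7 + (1/2)×3×3 + (1/2)×7×5 + (1/2)×7×6 = 112.5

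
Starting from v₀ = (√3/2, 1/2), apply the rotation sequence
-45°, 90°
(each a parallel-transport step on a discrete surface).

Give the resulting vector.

Total rotation: (-45°) + 90° = 45°. Final vector: (0.2588, 0.9659)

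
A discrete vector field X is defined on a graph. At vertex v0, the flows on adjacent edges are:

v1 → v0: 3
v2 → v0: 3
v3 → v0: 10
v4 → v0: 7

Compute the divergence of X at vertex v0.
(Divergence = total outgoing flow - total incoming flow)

Divergence = sum of outgoing flows = (-3) + (-3) + (-10) + (-7) = -23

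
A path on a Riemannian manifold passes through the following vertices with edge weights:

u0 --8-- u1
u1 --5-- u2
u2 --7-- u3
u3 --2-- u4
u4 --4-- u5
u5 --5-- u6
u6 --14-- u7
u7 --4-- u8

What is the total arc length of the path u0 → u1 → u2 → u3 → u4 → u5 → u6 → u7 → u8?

Arc length = 8 + 5 + 7 + 2 + 4 + 5 + 14 + 4 = 49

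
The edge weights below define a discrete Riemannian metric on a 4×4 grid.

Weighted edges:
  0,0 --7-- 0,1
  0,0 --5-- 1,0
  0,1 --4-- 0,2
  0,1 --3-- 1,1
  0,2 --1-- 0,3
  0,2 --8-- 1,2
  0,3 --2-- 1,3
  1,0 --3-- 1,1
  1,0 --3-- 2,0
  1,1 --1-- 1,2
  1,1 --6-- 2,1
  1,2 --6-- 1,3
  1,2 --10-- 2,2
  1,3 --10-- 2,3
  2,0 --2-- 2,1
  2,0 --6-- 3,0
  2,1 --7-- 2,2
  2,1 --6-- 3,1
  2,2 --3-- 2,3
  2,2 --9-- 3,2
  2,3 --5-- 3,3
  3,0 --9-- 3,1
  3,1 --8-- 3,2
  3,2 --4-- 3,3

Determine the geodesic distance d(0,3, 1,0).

Shortest path: 0,3 → 0,2 → 0,1 → 1,1 → 1,0, total weight = 11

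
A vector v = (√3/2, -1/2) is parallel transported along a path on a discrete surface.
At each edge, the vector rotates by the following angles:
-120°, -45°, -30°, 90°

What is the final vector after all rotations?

Total rotation: (-120°) + (-45°) + (-30°) + 90° = -105°. Final vector: (-0.7071, -0.7071)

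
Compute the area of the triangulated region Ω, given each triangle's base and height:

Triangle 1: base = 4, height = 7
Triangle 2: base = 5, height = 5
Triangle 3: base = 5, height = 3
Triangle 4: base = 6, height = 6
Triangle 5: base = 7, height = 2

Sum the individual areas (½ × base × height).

(1/2)×4×7 + (1/2)×5×5 + (1/2)×5×3 + (1/2)×6×6 + (1/2)×7×2 = 59.0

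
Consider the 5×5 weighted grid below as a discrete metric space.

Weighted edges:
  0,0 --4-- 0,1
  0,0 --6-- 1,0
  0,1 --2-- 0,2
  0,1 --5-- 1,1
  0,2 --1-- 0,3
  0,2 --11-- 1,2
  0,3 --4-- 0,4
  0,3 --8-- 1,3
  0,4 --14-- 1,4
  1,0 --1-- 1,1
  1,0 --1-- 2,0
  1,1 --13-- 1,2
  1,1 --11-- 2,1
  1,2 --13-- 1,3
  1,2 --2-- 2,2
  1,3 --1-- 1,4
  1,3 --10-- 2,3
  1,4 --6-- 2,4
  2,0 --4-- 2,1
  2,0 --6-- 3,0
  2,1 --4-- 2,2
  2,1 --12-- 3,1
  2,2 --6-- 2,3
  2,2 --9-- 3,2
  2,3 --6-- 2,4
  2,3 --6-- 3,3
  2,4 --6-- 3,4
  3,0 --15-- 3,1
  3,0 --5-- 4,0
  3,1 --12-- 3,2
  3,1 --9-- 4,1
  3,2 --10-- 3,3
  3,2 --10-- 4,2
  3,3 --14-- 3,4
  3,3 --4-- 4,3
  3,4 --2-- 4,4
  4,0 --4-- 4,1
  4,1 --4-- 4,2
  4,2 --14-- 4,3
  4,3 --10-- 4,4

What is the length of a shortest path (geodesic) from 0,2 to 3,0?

Shortest path: 0,2 → 0,1 → 1,1 → 1,0 → 2,0 → 3,0, total weight = 15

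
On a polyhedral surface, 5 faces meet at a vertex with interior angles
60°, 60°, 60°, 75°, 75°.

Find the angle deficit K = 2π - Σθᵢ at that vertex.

Sum of angles = 330°. K = 360° - 330° = 30°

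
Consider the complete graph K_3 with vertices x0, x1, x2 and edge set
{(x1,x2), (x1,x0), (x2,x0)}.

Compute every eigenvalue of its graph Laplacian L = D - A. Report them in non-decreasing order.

For the complete graph K_n, L = nI − J (J = all-ones matrix). J has eigenvalues n (once, eigenvector 𝟙) and 0 (multiplicity n−1), so L has eigenvalues 0 (once) and n (multiplicity n−1). Here n = 3: eigenvalue 0 once and 3 with multiplicity 2.
Laplacian eigenvalues (increasing order): [0.0, 3.0, 3.0]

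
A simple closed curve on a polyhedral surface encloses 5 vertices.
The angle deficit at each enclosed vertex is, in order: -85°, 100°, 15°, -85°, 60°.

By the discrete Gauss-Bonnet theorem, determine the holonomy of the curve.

Holonomy = total enclosed curvature = (-85°) + 100° + 15° + (-85°) + 60° = 5°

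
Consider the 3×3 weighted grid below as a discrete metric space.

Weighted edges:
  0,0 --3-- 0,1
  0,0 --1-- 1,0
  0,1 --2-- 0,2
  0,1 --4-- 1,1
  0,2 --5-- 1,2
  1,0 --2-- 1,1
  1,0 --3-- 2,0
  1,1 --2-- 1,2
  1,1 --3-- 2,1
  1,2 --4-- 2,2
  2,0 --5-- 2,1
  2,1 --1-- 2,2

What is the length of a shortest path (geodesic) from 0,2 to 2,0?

Shortest path: 0,2 → 0,1 → 0,0 → 1,0 → 2,0, total weight = 9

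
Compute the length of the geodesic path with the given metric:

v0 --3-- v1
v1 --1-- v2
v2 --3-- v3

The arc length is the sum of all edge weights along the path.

Arc length = 3 + 1 + 3 = 7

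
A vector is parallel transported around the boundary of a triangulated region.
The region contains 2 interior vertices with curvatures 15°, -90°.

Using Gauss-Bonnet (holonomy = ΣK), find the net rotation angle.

Holonomy = total enclosed curvature = 15° + (-90°) = -75°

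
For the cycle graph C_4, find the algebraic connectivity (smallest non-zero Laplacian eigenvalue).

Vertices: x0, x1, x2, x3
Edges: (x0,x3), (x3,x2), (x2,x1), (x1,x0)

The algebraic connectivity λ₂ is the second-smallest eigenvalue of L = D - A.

The cycle graph C_n has Laplacian eigenvalues λ_k = 2 − 2cos(2πk/n), k = 0, 1, …, n−1. Here n = 4:
k=0: 2 − 2cos(0) = 0.0; k=1: 2 − 2cos(π/2) = 2.0; k=2: 2 − 2cos(π) = 4.0; k=3: 2 − 2cos(3π/2) = 2.0.
Laplacian eigenvalues: [0.0, 2.0, 2.0, 4.0]. Algebraic connectivity (smallest non-zero eigenvalue) = 2.0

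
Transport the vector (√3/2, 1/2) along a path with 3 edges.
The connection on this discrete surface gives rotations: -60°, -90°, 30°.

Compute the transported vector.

Total rotation: (-60°) + (-90°) + 30° = -120°. Final vector: (0, -1)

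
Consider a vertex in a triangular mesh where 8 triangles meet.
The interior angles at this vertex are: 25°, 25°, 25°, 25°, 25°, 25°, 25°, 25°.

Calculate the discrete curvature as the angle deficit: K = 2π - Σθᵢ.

Sum of angles = 200°. K = 360° - 200° = 160°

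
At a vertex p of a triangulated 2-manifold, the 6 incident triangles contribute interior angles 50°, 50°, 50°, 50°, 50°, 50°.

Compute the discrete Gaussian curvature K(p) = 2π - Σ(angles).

Sum of angles = 300°. K = 360° - 300° = 60° = π/3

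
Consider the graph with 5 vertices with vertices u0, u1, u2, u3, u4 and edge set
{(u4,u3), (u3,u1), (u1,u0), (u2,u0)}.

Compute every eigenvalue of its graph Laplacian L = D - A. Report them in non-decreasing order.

Degrees: deg(u0) = 2, deg(u1) = 2, deg(u2) = 1, deg(u3) = 2, deg(u4) = 1.
L = D − A with rows/columns ordered (u0, u1, u2, u3, u4):
  [ 2, -1, -1,  0,  0]
  [-1,  2,  0, -1,  0]
  [-1,  0,  1,  0,  0]
  [ 0, -1,  0,  2, -1]
  [ 0,  0,  0, -1,  1]
Characteristic polynomial: det(λI − L) = λ(λ² − 3λ + 1)(λ² − 5λ + 5).
Roots: λ = 0; (λ² − 3λ + 1) = 0 ⇒ λ = (3 ± √5)/2 ≈ 0.382, 2.618; (λ² − 5λ + 5) = 0 ⇒ λ = (5 ± √5)/2 ≈ 1.382, 3.618.
(Check: the roots sum (with multiplicity) to 8, matching trace L = Σdeg = 2·4 = 8.)
Laplacian eigenvalues (increasing order): [0.0, 0.382, 1.382, 2.618, 3.618]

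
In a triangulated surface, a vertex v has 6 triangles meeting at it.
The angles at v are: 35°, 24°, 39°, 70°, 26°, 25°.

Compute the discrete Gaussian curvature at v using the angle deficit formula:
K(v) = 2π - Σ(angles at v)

Sum of angles = 219°. K = 360° - 219° = 141° = 47π/60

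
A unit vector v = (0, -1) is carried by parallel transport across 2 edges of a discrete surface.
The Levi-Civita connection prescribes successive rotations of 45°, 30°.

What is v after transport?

Total rotation: 45° + 30° = 75°. Final vector: (0.9659, -0.2588)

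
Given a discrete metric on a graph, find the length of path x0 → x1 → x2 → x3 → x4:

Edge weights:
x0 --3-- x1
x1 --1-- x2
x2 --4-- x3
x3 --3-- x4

Arc length = 3 + 1 + 4 + 3 = 11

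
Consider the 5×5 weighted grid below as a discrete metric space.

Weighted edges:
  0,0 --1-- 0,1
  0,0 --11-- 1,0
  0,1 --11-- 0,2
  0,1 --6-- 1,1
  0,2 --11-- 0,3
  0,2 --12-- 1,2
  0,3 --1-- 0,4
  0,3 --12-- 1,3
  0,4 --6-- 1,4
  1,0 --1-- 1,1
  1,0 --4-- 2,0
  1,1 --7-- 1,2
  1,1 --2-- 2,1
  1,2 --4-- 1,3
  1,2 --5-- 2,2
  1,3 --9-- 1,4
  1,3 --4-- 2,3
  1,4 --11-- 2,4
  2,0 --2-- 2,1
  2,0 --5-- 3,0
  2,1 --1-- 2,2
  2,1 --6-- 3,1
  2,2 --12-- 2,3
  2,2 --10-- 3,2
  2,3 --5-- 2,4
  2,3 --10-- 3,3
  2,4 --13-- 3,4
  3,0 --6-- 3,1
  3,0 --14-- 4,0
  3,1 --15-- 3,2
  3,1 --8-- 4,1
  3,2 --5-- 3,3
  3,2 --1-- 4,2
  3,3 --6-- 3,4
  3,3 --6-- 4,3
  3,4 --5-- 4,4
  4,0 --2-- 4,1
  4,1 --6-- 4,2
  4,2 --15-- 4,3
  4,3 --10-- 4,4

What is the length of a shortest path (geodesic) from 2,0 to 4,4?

Shortest path: 2,0 → 2,1 → 2,2 → 3,2 → 3,3 → 3,4 → 4,4, total weight = 29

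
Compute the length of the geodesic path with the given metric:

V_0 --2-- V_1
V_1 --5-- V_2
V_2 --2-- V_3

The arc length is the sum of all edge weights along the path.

Arc length = 2 + 5 + 2 = 9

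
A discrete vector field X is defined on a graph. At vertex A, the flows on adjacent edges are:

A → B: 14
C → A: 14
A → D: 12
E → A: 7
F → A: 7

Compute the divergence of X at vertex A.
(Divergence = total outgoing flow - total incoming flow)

Divergence = sum of outgoing flows = 14 + (-14) + 12 + (-7) + (-7) = -2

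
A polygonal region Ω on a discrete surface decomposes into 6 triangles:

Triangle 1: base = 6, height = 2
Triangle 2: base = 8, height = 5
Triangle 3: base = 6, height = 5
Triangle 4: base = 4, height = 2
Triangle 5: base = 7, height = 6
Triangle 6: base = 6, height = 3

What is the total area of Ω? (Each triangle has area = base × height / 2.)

(1/2)×6×2 + (1/2)×8×5 + (1/2)×6×5 + (1/2)×4×2 + (1/2)×7×6 + (1/2)×6×3 = 75.0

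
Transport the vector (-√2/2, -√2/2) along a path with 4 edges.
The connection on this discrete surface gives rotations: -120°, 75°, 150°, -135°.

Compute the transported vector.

Total rotation: (-120°) + 75° + 150° + (-135°) = -30°. Final vector: (-0.9659, -0.2588)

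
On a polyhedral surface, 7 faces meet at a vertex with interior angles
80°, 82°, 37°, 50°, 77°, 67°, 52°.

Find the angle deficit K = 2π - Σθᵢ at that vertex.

Sum of angles = 445°. K = 360° - 445° = -85° = -17π/36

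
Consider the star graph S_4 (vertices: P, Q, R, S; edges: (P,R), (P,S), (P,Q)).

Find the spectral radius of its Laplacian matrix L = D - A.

The star S_4 is the complete bipartite graph K_{1,3} (one hub of degree 3, 3 leaves of degree 1). The Laplacian spectrum of K_{p,q} is 0, p (multiplicity q−1), q (multiplicity p−1), p+q. With p = 1, q = 3: 0 once, 1 with multiplicity 2, and 4 once. (Check: trace L = sum of degrees = 6 = 2·1 + 4.)
Laplacian eigenvalues: [0.0, 1.0, 1.0, 4.0]. Largest eigenvalue (spectral radius) = 4.0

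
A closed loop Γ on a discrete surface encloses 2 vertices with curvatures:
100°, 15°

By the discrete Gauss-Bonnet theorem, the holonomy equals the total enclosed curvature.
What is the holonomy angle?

Holonomy = total enclosed curvature = 100° + 15° = 115°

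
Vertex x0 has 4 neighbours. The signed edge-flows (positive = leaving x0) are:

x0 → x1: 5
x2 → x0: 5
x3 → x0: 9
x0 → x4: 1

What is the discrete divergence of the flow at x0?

Divergence = sum of outgoing flows = 5 + (-5) + (-9) + 1 = -8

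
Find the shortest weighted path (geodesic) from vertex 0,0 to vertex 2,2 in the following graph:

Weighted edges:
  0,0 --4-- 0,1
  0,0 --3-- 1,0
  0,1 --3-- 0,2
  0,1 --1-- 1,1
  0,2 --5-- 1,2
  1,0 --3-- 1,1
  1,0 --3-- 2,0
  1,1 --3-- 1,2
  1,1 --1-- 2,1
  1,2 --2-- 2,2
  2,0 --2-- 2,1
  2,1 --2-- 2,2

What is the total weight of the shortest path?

Shortest path: 0,0 → 0,1 → 1,1 → 2,1 → 2,2, total weight = 8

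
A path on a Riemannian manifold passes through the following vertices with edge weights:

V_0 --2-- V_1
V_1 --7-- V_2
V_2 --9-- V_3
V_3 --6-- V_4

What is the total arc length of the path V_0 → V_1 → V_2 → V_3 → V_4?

Arc length = 2 + 7 + 9 + 6 = 24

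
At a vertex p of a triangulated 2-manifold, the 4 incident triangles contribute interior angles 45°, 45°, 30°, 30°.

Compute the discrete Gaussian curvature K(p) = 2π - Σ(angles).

Sum of angles = 150°. K = 360° - 150° = 210°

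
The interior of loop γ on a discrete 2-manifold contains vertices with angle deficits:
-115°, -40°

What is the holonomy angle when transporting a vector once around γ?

Holonomy = total enclosed curvature = (-115°) + (-40°) = -155°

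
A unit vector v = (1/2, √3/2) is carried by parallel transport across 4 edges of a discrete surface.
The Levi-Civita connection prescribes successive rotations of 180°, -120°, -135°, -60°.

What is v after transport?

Total rotation: 180° + (-120°) + (-135°) + (-60°) = -135°. Final vector: (0.2588, -0.9659)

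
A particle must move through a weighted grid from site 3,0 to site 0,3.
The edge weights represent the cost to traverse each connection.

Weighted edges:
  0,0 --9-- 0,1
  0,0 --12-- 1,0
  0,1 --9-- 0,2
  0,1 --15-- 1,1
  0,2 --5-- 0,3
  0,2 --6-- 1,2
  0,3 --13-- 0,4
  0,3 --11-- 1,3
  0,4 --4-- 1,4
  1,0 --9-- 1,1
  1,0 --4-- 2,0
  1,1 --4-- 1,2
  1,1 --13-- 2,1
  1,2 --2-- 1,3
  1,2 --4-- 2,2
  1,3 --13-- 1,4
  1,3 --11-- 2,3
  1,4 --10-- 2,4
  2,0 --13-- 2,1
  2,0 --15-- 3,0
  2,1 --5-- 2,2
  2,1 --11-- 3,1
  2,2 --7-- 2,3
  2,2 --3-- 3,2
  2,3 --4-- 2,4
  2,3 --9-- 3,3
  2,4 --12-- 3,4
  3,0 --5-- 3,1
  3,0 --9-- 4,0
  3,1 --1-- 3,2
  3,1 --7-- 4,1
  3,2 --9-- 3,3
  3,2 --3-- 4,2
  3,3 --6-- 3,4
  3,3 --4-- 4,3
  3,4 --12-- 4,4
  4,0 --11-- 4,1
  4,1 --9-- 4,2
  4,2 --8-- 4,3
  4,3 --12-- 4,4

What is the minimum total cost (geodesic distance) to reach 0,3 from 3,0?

Shortest path: 3,0 → 3,1 → 3,2 → 2,2 → 1,2 → 0,2 → 0,3, total weight = 24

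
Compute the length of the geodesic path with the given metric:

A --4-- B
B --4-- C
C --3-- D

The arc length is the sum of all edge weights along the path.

Arc length = 4 + 4 + 3 = 11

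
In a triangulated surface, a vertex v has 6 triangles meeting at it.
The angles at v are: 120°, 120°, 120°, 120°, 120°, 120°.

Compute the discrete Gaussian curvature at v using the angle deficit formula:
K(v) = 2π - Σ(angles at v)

Sum of angles = 720°. K = 360° - 720° = -360° = -2π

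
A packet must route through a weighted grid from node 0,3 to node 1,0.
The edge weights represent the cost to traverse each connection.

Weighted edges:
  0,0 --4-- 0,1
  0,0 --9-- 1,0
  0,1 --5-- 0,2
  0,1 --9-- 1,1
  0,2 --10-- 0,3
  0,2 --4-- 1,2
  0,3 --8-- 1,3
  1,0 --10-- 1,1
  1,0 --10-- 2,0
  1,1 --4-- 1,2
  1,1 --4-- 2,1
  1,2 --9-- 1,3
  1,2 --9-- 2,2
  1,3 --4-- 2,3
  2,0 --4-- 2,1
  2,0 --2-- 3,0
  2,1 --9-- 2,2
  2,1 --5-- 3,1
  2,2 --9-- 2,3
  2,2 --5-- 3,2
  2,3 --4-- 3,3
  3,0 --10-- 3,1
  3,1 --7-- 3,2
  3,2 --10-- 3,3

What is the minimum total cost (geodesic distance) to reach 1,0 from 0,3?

Shortest path: 0,3 → 0,2 → 1,2 → 1,1 → 1,0, total weight = 28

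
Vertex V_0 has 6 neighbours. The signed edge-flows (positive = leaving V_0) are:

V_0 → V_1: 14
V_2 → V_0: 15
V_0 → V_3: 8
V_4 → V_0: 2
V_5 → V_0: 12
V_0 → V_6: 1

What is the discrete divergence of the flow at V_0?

Divergence = sum of outgoing flows = 14 + (-15) + 8 + (-2) + (-12) + 1 = -6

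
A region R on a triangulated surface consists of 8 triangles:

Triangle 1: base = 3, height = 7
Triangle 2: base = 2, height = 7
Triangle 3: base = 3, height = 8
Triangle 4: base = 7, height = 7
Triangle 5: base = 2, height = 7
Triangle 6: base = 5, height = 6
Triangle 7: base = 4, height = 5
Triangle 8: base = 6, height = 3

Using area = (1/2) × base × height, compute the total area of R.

(1/2)×3×7 + (1/2)×2×7 + (1/2)×3×8 + (1/2)×7×7 + (1/2)×2×7 + (1/2)×5×6 + (1/2)×4×5 + (1/2)×6×3 = 95.0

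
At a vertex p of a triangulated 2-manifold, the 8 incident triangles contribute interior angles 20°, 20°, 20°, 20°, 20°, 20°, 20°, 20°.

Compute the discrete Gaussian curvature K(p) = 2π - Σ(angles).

Sum of angles = 160°. K = 360° - 160° = 200° = 10π/9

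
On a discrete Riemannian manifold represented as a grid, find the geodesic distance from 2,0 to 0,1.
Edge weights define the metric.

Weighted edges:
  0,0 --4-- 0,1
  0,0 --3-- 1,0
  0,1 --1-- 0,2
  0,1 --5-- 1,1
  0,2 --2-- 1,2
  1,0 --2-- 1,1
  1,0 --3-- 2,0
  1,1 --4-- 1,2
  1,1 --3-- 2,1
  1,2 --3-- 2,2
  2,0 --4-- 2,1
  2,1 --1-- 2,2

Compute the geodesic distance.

Shortest path: 2,0 → 1,0 → 1,1 → 0,1, total weight = 10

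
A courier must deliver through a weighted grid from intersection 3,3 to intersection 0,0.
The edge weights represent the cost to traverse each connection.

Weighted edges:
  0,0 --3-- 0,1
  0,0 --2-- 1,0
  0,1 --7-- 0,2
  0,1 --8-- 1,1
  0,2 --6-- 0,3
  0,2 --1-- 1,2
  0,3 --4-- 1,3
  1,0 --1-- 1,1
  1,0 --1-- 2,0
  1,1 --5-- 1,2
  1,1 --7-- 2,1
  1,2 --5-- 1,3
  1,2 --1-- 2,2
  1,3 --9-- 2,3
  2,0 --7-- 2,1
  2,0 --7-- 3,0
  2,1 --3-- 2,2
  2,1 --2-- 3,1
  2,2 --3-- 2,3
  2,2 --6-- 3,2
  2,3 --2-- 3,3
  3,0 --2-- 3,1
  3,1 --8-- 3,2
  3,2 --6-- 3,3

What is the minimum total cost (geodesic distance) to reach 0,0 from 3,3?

Shortest path: 3,3 → 2,3 → 2,2 → 1,2 → 1,1 → 1,0 → 0,0, total weight = 14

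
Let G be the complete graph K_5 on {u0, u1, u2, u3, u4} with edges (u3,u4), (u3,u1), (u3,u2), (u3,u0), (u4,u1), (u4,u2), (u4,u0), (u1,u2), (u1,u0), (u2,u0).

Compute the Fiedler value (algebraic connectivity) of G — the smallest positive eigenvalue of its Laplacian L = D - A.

For the complete graph K_n, L = nI − J (J = all-ones matrix). J has eigenvalues n (once, eigenvector 𝟙) and 0 (multiplicity n−1), so L has eigenvalues 0 (once) and n (multiplicity n−1). Here n = 5: eigenvalue 0 once and 5 with multiplicity 4.
Laplacian eigenvalues: [0.0, 5.0, 5.0, 5.0, 5.0]. Algebraic connectivity (smallest non-zero eigenvalue) = 5.0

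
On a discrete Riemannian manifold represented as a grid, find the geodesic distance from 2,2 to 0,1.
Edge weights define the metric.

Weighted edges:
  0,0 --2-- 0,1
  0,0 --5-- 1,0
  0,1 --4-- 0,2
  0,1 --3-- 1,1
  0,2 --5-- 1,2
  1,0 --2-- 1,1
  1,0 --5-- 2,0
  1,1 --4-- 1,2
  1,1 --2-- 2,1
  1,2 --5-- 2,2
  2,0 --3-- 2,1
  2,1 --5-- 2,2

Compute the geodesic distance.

Shortest path: 2,2 → 2,1 → 1,1 → 0,1, total weight = 10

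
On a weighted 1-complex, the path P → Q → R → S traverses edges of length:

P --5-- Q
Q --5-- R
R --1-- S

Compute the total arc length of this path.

Arc length = 5 + 5 + 1 = 11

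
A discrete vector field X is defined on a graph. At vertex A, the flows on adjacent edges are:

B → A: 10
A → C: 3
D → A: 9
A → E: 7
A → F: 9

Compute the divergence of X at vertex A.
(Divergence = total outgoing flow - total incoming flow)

Divergence = sum of outgoing flows = (-10) + 3 + (-9) + 7 + 9 = 0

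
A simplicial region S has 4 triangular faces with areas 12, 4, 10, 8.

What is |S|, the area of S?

12 + 4 + 10 + 8 = 34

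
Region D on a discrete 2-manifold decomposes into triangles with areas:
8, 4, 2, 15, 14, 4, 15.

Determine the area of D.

8 + 4 + 2 + 15 + 14 + 4 + 15 = 62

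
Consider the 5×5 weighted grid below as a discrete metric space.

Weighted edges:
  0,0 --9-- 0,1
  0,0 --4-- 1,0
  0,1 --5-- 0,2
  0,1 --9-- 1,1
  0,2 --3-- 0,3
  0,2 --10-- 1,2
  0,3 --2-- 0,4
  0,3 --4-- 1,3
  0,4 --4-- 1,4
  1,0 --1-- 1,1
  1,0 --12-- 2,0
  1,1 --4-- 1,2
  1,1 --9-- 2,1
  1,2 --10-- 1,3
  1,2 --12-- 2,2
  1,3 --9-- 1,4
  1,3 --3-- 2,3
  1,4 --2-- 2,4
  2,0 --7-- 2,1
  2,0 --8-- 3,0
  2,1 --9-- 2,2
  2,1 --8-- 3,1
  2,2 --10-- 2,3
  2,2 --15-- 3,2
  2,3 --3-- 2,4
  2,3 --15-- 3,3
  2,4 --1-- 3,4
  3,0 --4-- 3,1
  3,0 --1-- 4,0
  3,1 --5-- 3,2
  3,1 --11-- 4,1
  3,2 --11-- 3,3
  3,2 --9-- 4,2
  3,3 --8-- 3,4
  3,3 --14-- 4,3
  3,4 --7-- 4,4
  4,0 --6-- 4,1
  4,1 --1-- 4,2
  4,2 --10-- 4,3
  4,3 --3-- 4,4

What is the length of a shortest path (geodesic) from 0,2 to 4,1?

Shortest path: 0,2 → 0,3 → 0,4 → 1,4 → 2,4 → 3,4 → 4,4 → 4,3 → 4,2 → 4,1, total weight = 33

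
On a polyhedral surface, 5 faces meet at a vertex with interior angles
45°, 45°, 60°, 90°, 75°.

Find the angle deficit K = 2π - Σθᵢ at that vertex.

Sum of angles = 315°. K = 360° - 315° = 45° = π/4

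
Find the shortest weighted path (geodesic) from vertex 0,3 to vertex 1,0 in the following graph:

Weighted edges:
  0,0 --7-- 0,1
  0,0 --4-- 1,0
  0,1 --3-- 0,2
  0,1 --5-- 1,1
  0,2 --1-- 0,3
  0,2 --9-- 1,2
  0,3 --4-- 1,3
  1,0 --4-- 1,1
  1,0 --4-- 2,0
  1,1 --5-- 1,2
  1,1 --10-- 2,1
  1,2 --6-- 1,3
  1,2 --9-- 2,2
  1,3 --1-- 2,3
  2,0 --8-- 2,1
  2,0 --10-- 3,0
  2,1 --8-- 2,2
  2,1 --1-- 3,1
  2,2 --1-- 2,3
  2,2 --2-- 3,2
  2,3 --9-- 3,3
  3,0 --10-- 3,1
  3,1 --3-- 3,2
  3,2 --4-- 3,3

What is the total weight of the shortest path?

Shortest path: 0,3 → 0,2 → 0,1 → 1,1 → 1,0, total weight = 13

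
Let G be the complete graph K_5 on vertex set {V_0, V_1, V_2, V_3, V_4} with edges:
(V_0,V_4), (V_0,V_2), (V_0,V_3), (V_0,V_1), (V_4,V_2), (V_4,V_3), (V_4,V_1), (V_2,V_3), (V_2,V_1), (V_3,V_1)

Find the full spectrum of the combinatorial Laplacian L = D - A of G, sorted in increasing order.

For the complete graph K_n, L = nI − J (J = all-ones matrix). J has eigenvalues n (once, eigenvector 𝟙) and 0 (multiplicity n−1), so L has eigenvalues 0 (once) and n (multiplicity n−1). Here n = 5: eigenvalue 0 once and 5 with multiplicity 4.
Laplacian eigenvalues (increasing order): [0.0, 5.0, 5.0, 5.0, 5.0]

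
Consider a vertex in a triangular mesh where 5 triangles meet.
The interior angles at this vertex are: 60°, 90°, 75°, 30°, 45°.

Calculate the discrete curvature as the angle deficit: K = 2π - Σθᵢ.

Sum of angles = 300°. K = 360° - 300° = 60° = π/3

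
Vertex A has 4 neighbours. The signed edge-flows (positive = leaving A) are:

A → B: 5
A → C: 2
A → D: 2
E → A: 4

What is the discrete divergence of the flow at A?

Divergence = sum of outgoing flows = 5 + 2 + 2 + (-4) = 5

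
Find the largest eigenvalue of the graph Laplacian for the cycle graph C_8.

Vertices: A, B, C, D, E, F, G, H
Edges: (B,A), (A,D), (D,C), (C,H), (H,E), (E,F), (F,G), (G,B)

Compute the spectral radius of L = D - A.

The cycle graph C_n has Laplacian eigenvalues λ_k = 2 − 2cos(2πk/n), k = 0, 1, …, n−1. Here n = 8:
k=0: 2 − 2cos(0) = 0.0; k=1: 2 − 2cos(π/4) = 0.5858; k=2: 2 − 2cos(π/2) = 2.0; k=3: 2 − 2cos(3π/4) = 3.4142; k=4: 2 − 2cos(π) = 4.0; k=5: 2 − 2cos(5π/4) = 3.4142; k=6: 2 − 2cos(3π/2) = 2.0; k=7: 2 − 2cos(7π/4) = 0.5858.
Laplacian eigenvalues: [0.0, 0.5858, 0.5858, 2.0, 2.0, 3.4142, 3.4142, 4.0]. Largest eigenvalue (spectral radius) = 4.0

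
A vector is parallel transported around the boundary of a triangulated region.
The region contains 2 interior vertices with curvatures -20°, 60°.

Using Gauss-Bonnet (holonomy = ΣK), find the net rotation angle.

Holonomy = total enclosed curvature = (-20°) + 60° = 40°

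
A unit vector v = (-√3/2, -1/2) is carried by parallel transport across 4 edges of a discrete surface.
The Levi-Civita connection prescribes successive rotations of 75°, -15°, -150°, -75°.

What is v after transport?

Total rotation: 75° + (-15°) + (-150°) + (-75°) = -165°. Final vector: (0.7071, 0.7071)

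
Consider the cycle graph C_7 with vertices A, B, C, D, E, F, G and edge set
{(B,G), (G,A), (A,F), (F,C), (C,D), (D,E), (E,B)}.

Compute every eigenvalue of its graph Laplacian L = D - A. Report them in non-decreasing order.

The cycle graph C_n has Laplacian eigenvalues λ_k = 2 − 2cos(2πk/n), k = 0, 1, …, n−1. Here n = 7:
k=0: 2 − 2cos(0) = 0.0; k=1: 2 − 2cos(2π/7) = 0.753; k=2: 2 − 2cos(4π/7) = 2.445; k=3: 2 − 2cos(6π/7) = 3.8019; k=4: 2 − 2cos(8π/7) = 3.8019; k=5: 2 − 2cos(10π/7) = 2.445; k=6: 2 − 2cos(12π/7) = 0.753.
Laplacian eigenvalues (increasing order): [0.0, 0.753, 0.753, 2.445, 2.445, 3.8019, 3.8019]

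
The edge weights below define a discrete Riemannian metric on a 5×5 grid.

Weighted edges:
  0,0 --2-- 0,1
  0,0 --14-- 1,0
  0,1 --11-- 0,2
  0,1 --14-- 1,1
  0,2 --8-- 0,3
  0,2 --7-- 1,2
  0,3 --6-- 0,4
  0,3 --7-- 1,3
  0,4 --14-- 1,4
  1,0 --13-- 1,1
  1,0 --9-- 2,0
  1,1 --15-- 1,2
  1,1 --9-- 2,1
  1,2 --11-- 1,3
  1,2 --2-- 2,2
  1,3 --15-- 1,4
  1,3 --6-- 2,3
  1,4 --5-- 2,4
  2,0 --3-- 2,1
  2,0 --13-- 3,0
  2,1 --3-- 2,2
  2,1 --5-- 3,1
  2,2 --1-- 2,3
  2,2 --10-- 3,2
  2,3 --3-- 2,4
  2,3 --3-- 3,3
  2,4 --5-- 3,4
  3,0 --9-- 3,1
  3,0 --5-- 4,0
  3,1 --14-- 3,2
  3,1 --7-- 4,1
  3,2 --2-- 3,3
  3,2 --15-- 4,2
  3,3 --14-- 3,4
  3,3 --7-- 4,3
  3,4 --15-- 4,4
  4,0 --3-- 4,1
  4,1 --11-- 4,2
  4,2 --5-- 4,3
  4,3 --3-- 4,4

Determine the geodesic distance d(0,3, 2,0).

Shortest path: 0,3 → 1,3 → 2,3 → 2,2 → 2,1 → 2,0, total weight = 20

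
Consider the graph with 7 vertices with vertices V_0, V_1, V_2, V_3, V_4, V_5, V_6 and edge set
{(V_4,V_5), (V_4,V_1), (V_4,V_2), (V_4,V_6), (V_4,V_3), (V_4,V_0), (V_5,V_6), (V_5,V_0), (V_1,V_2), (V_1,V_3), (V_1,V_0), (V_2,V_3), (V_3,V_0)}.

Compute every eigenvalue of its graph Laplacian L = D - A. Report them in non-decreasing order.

Degrees: deg(V_0) = 4, deg(V_1) = 4, deg(V_2) = 3, deg(V_3) = 4, deg(V_4) = 6, deg(V_5) = 3, deg(V_6) = 2.
L = D − A with rows/columns ordered (V_0, V_1, V_2, V_3, V_4, V_5, V_6):
  [ 4, -1,  0, -1, -1, -1,  0]
  [-1,  4, -1, -1, -1,  0,  0]
  [ 0, -1,  3, -1, -1,  0,  0]
  [-1, -1, -1,  4, -1,  0,  0]
  [-1, -1, -1, -1,  6, -1, -1]
  [-1,  0,  0,  0, -1,  3, -1]
  [ 0,  0,  0,  0, -1, -1,  2]
Characteristic polynomial: det(λI − L) = λ(λ² − 7λ + 8)(λ − 3)(λ − 4)(λ − 5)(λ − 7).
Roots: λ = 0; (λ² − 7λ + 8) = 0 ⇒ λ = (7 ± √17)/2 ≈ 1.4384, 5.5616; (λ − 3) = 0 ⇒ λ = 3; (λ − 4) = 0 ⇒ λ = 4; (λ − 5) = 0 ⇒ λ = 5; (λ − 7) = 0 ⇒ λ = 7.
(Check: the roots sum (with multiplicity) to 26, matching trace L = Σdeg = 2·13 = 26.)
Laplacian eigenvalues (increasing order): [0.0, 1.4384, 3.0, 4.0, 5.0, 5.5616, 7.0]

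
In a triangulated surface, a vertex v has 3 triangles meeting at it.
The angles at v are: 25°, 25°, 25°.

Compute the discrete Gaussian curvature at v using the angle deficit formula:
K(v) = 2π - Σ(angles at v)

Sum of angles = 75°. K = 360° - 75° = 285°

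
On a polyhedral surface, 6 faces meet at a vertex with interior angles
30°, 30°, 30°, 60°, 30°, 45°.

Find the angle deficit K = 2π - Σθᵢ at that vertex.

Sum of angles = 225°. K = 360° - 225° = 135°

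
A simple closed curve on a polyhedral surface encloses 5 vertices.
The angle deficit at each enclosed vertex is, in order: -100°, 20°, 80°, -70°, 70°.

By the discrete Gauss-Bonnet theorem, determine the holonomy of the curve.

Holonomy = total enclosed curvature = (-100°) + 20° + 80° + (-70°) + 70° = 0°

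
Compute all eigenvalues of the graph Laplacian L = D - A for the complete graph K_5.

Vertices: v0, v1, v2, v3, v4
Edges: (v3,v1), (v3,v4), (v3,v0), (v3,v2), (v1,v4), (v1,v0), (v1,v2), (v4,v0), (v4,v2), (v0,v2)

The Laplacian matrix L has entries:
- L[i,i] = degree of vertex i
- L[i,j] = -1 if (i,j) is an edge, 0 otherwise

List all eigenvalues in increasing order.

For the complete graph K_n, L = nI − J (J = all-ones matrix). J has eigenvalues n (once, eigenvector 𝟙) and 0 (multiplicity n−1), so L has eigenvalues 0 (once) and n (multiplicity n−1). Here n = 5: eigenvalue 0 once and 5 with multiplicity 4.
Laplacian eigenvalues (increasing order): [0.0, 5.0, 5.0, 5.0, 5.0]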